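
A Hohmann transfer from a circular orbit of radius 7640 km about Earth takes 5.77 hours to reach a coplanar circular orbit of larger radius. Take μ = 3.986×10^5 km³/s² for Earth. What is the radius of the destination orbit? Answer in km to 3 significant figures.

Transfer time t = 5.77 hours = 20772 s, and t = π√(a_t³/μ).
So a_t = (μ t²/π²)^(1/3) = (3.986×10^5 × (20772)² / π²)^(1/3) = 25926 km.
Since a_t = (r₁ + r₂)/2, r₂ = 2a_t − r₁ = 2×25926 − 7640 = 44212 km.

r₂ = 44200 km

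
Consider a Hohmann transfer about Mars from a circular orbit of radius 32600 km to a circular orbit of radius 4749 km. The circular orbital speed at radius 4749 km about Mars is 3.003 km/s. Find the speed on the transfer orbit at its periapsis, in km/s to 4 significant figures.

v = 3.968 km/s

From the circular-orbit relation v² = μ/r at r = 4749 km: μ = v²r = (3.003)² × 4749 = 42826.5 km³/s².
The Hohmann ellipse has a_t = (r₁ + r₂)/2 = 18674.5 km.
At periapsis, r = 4749 km.
Vis-viva: v = √[μ(2/r − 1/a_t)] = √[42826.5 × (2/4749 − 1/18674.5)] = 3.968 km/s.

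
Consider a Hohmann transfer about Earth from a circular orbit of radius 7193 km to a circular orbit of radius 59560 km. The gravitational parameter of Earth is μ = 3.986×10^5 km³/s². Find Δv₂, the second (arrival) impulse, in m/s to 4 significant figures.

Transfer-ellipse semi-major axis a_t = (r₁ + r₂)/2 = (7193 + 59560)/2 = 33376.5 km.
On the circular orbit at r = 59560 km, v_c = √(μ/r) = 2.587 km/s.
Transfer-orbit speed at the same r (vis-viva, a = a_t): v_t = √[μ(2/r − 1/a_t)] = 1.201 km/s.
Δv₂ = |v_t − v_c| = |1.201 − 2.587| = 1.386 km/s.

Δv₂ = 1386 m/s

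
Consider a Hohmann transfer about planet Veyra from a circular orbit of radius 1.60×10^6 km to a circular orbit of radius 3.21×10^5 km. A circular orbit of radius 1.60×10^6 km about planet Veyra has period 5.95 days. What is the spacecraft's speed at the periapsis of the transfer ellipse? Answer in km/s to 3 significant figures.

v = 56.3 km/s

From Kepler's third law T² = 4π²r³/μ at r = 1.60×10^6 km, T = 5.95 days = 5.95 × 86400 s = 5.1408×10^5 s: μ = 4π²r³/T² = 6.11869×10^8 km³/s².
Semi-major axis of the transfer orbit: a_t = (1.600×10^6 + 3.210×10^5)/2 = 9.605×10^5 km.
At periapsis, r = 3.210×10^5 km.
From the vis-viva equation, v = √[μ(2/r − 1/a_t)] = 56.35 km/s.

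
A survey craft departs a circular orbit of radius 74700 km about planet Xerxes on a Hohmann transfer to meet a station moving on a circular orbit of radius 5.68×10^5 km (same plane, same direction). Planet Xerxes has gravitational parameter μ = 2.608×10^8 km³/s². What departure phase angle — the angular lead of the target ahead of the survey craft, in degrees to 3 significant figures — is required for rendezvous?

Semi-major axis of the transfer orbit: a_t = (74700 + 5.680×10^5)/2 = 3.2135×10^5 km.
Transfer time t = π√(a_t³/μ) = 35440 s.
Target angular speed ω₂ = √(μ/r₂³) = 3.773×10^-5 rad/s.
Angle swept by the target during transfer: ω₂·t = 1.337 rad = 76.60°.
The survey craft traverses 180° on the transfer ellipse, so the target must lead by 180° − 76.60° = 103°.

φ = 103°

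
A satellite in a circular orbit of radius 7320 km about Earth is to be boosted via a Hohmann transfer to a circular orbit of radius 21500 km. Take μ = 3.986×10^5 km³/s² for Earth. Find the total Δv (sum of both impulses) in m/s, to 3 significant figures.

Semi-major axis of the transfer orbit: a_t = (7320 + 21500)/2 = 14410 km.
Circular speed at r₁: v₁ = √(μ/r₁) = √(3.986×10^5/7320) = 7.3793 km/s.
On the transfer ellipse at r₁, vis-viva gives v_p = √[μ(2/r₁ − 1/a_t)] = 9.0136 km/s.
First burn Δv₁ = |v_p − v₁| = 1.634 km/s.
At r₂, v₂ = √(μ/r₂) = 4.306 km/s.
Transfer-orbit speed at r₂: v_a = √[μ(2/r₂ − 1/a_t)] = 3.069 km/s.
Second burn Δv₂ = |v₂ − v_a| = 1.237 km/s.
Total Δv = Δv₁ + Δv₂ = 2.871 km/s.

Δv = 2870 m/s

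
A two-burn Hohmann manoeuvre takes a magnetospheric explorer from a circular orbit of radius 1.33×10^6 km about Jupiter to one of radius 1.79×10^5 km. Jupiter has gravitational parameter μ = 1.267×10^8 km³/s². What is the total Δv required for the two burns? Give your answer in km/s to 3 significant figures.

Δv = 13.7 km/s

Transfer-ellipse semi-major axis a_t = (r₁ + r₂)/2 = (1.330×10^6 + 1.790×10^5)/2 = 7.545×10^5 km.
Circular speed at r₁: v₁ = √(μ/r₁) = √(1.267×10^8/1.330×10^6) = 9.760 km/s.
Transfer-orbit speed at r₁ (v² = μ(2/r − 1/a)): v_a = √[μ(2/r₁ − 1/a_t)] = 4.754 km/s.
First burn Δv₁ = |v_a − v₁| = 5.006 km/s.
At r₂, v₂ = √(μ/r₂) = 26.605 km/s.
Transfer-orbit speed at r₂: v_p = √[μ(2/r₂ − 1/a_t)] = 35.323 km/s.
Second burn Δv₂ = |v₂ − v_p| = 8.718 km/s.
Total Δv = Δv₁ + Δv₂ = 13.72 km/s.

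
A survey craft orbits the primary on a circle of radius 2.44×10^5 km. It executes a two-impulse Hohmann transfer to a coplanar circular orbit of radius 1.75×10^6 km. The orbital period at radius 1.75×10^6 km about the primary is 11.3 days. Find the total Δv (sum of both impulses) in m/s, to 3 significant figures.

Δv = 15500 m/s

From Kepler's third law T² = 4π²r³/μ at r = 1.75×10^6 km, T = 11.3 days = 11.3 × 86400 s = 9.7632×10^5 s: μ = 4π²r³/T² = 2.21968×10^8 km³/s².
Transfer-ellipse semi-major axis a_t = (r₁ + r₂)/2 = (2.440×10^5 + 1.750×10^6)/2 = 9.970×10^5 km.
Circular speed at r₁: v₁ = √(μ/r₁) = √(2.21968×10^8/2.440×10^5) = 30.1613 km/s.
On the transfer ellipse at r₁, vis-viva gives v_p = √[μ(2/r₁ − 1/a_t)] = 39.9596 km/s.
First burn Δv₁ = |v_p − v₁| = 9.798 km/s.
At r₂, v₂ = √(μ/r₂) = 11.2623 km/s.
Transfer-orbit speed at r₂: v_a = √[μ(2/r₂ − 1/a_t)] = 5.57151 km/s.
Second burn Δv₂ = |v₂ − v_a| = 5.691 km/s.
Δv = Δv₁ + Δv₂ = 9.798 + 5.691 = 15.49 km/s.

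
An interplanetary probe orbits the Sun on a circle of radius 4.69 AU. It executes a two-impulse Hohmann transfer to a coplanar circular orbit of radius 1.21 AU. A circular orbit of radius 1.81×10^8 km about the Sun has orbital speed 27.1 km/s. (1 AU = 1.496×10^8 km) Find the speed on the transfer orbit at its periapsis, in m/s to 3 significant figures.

v = 34200 m/s

From the circular-orbit relation v² = μ/r at r = 1.81×10^8 km: μ = v²r = (27.1)² × 1.81×10^8 = 1.32928×10^11 km³/s².
In km: r₁ = 4.69 × 1.496×10^8 = 7.01624×10^8 km; r₂ = 1.21 × 1.496×10^8 = 1.81016×10^8 km.
Semi-major axis of the transfer orbit: a_t = (7.01624×10^8 + 1.81016×10^8)/2 = 4.4132×10^8 km.
At periapsis, r = 1.81016×10^8 km.
From the vis-viva equation, v = √[μ(2/r − 1/a_t)] = 34.17 km/s.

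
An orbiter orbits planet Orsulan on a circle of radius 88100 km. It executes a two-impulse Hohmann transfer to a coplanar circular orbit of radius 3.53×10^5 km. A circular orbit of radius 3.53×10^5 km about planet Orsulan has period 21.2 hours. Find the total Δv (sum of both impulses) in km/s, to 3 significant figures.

From Kepler's third law T² = 4π²r³/μ at r = 3.53×10^5 km, T = 21.2 hours = 21.2 × 3600 s = 76320 s: μ = 4π²r³/T² = 2.98131×10^8 km³/s².
Transfer-ellipse semi-major axis a_t = (r₁ + r₂)/2 = (88100 + 3.530×10^5)/2 = 2.2055×10^5 km.
At r₁ the circular-orbit speed is v₁ = √(μ/r₁) = 58.172 km/s.
Transfer-orbit speed at r₁ (vis-viva equation): v_p = √[μ(2/r₁ − 1/a_t)] = 73.595 km/s.
First burn Δv₁ = |v_p − v₁| = 15.423 km/s.
Circular speed at r₂: v₂ = √(μ/r₂) = 29.0614 km/s.
Transfer-orbit speed at r₂: v_a = √[μ(2/r₂ − 1/a_t)] = 18.3675 km/s.
Second burn Δv₂ = |v₂ − v_a| = 10.694 km/s.
Total Δv = Δv₁ + Δv₂ = 26.12 km/s.

Δv = 26.1 km/s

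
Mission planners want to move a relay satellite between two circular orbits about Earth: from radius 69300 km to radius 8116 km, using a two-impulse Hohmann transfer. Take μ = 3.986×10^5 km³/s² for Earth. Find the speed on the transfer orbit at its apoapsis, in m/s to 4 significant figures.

The Hohmann ellipse has a_t = (r₁ + r₂)/2 = 38708 km.
The apoapsis of the transfer ellipse is at r = 69300 km.
Vis-viva: v = √[μ(2/r − 1/a_t)] = √[3.986×10^5 × (2/69300 − 1/38708)] = 1.098 km/s.

v = 1098 m/s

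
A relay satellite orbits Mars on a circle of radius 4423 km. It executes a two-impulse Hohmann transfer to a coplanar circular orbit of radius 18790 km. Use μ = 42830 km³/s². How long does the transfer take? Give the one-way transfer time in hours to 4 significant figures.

Transfer-ellipse semi-major axis a_t = (r₁ + r₂)/2 = (4423 + 18790)/2 = 11606.5 km.
Half the transfer-orbit period gives t = π√(a_t³/μ) = 18981.4 s.
Converting: 18981.4 s ÷ 3600 s/hour = 5.273 hours.

t = 5.273 hours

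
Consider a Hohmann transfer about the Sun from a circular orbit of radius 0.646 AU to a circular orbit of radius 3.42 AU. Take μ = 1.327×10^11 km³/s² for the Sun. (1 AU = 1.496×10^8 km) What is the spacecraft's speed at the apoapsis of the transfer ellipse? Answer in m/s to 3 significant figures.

v = 9080 m/s

In km: r₁ = 0.646 × 1.496×10^8 = 9.66416×10^7 km; r₂ = 3.42 × 1.496×10^8 = 5.11632×10^8 km.
The Hohmann ellipse has a_t = (r₁ + r₂)/2 = 3.041368×10^8 km.
At apoapsis, r = 5.11632×10^8 km.
From the vis-viva equation, v = √[μ(2/r − 1/a_t)] = 9.078 km/s.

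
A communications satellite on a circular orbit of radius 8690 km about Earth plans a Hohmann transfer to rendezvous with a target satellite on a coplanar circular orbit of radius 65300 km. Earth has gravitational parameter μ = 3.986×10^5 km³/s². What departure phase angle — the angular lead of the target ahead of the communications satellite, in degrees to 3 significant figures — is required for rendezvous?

φ = 103°

Semi-major axis of the transfer orbit: a_t = (8690 + 65300)/2 = 36995 km.
Transfer time t = π√(a_t³/μ) = 35408 s.
The target's mean motion on its circular orbit is ω₂ = √(μ/r₂³) = 3.7835×10^-5 rad/s.
Angle swept by the target during transfer: ω₂·t = 1.3397 rad = 76.76°.
The communications satellite traverses 180° on the transfer ellipse, so the target must lead by 180° − 76.76° = 103°.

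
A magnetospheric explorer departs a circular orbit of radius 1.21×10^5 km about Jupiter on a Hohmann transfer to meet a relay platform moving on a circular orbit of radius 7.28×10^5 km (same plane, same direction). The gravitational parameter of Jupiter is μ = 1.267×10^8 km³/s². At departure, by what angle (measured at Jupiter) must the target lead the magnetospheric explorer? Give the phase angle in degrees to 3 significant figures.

Transfer-ellipse semi-major axis a_t = (r₁ + r₂)/2 = (1.210×10^5 + 7.280×10^5)/2 = 4.245×10^5 km.
Transfer time t = π√(a_t³/μ) = 77193.03 s.
Target angular speed ω₂ = √(μ/r₂³) = 1.812138×10^-5 rad/s.
Angle swept by the target during transfer: ω₂·t = 1.39884 rad = 80.148°.
Arrival is 180° from departure on the ellipse, so φ = 180° − 80.148° = 99.9°.

φ = 99.9°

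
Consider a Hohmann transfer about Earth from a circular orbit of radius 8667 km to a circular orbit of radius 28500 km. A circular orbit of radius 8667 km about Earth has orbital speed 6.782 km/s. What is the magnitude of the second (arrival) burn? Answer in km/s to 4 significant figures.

Δv₂ = 1.186 km/s

From the circular-orbit relation v² = μ/r at r = 8667 km: μ = v²r = (6.782)² × 8667 = 3.98643×10^5 km³/s².
Semi-major axis of the transfer orbit: a_t = (8667 + 28500)/2 = 18583.5 km.
Circular speed at r = 28500 km: v_c = √(μ/r) = 3.740 km/s.
Vis-viva on the transfer ellipse at r = 28500 km gives v_t = √[μ(2/r − 1/a_t)] = 2.554 km/s.
Δv₂ = |v_t − v_c| = |2.554 − 3.740| = 1.186 km/s.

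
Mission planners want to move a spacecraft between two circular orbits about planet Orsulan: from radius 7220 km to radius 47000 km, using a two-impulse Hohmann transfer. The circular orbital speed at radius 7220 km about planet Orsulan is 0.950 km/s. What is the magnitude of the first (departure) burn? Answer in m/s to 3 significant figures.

Δv₁ = 301 m/s

From the circular-orbit relation v² = μ/r at r = 7220 km: μ = v²r = (0.950)² × 7220 = 6516.05 km³/s².
The Hohmann ellipse has a_t = (r₁ + r₂)/2 = 27110 km.
Circular speed at r = 7220 km: v_c = √(μ/r) = 0.95000 km/s.
Transfer-orbit speed at the same r (vis-viva, a = a_t): v_t = √[μ(2/r − 1/a_t)] = 1.2509 km/s.
Δv₁ = |v_t − v_c| = |1.2509 − 0.95000| = 0.3009 km/s.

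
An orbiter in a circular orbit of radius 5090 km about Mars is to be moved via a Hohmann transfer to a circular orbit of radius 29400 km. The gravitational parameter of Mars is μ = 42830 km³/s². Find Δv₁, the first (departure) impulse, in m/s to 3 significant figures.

Transfer-ellipse semi-major axis a_t = (r₁ + r₂)/2 = (5090 + 29400)/2 = 17245 km.
On the circular orbit at r = 5090 km, v_c = √(μ/r) = 2.90078 km/s.
Vis-viva on the transfer ellipse at r = 5090 km gives v_t = √[μ(2/r − 1/a_t)] = 3.78754 km/s.
Δv₁ = |v_t − v_c| = |3.78754 − 2.90078| = 0.8868 km/s.

Δv₁ = 887 m/s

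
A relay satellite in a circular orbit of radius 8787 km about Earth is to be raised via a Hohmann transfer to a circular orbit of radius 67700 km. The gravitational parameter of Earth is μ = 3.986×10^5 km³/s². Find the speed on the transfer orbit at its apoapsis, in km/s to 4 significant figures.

Transfer-ellipse semi-major axis a_t = (r₁ + r₂)/2 = (8787 + 67700)/2 = 38243.5 km.
At apoapsis, r = 67700 km.
From the vis-viva equation, v = √[μ(2/r − 1/a_t)] = 1.163 km/s.

v = 1.163 km/s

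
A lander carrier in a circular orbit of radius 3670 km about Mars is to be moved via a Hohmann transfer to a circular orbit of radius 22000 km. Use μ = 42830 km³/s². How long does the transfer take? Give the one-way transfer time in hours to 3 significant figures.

t = 6.13 hours

Transfer-ellipse semi-major axis a_t = (r₁ + r₂)/2 = (3670 + 22000)/2 = 12835 km.
Transfer time t = π√(a_t³/μ) = π√((12835)³ / 42830) = 22070 s.
Converting: 22070 s ÷ 3600 s/hour = 6.13 hours.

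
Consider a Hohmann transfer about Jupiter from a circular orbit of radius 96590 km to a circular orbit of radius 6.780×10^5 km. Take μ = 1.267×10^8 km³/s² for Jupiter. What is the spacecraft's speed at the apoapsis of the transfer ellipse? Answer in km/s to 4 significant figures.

v = 6.827 km/s

Semi-major axis of the transfer orbit: a_t = (96590 + 6.780×10^5)/2 = 3.87295×10^5 km.
At apoapsis, r = 6.780×10^5 km.
Vis-viva: v = √[μ(2/r − 1/a_t)] = √[1.267×10^8 × (2/6.780×10^5 − 1/3.87295×10^5)] = 6.827 km/s.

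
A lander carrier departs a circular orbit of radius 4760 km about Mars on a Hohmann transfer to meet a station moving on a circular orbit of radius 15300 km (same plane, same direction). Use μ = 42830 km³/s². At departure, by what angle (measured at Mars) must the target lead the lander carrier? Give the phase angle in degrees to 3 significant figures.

Transfer-ellipse semi-major axis a_t = (r₁ + r₂)/2 = (4760 + 15300)/2 = 10030 km.
Transfer time t = π√(a_t³/μ) = 15249 s.
The target's mean motion on its circular orbit is ω₂ = √(μ/r₂³) = 1.0935×10^-4 rad/s.
Angle swept by the target during transfer: ω₂·t = 1.6675 rad = 95.54°.
The lander carrier traverses 180° on the transfer ellipse, so the target must lead by 180° − 95.54° = 84.5°.

φ = 84.5°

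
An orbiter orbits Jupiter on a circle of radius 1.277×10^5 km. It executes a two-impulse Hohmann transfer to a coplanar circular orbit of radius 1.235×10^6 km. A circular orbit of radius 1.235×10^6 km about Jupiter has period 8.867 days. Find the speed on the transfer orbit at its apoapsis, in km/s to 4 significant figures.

From Kepler's third law T² = 4π²r³/μ at r = 1.235×10^6 km, T = 8.867 days = 8.867 × 86400 s = 7.661088×10^5 s: μ = 4π²r³/T² = 1.26701×10^8 km³/s².
Transfer-ellipse semi-major axis a_t = (r₁ + r₂)/2 = (1.277×10^5 + 1.235×10^6)/2 = 6.8135×10^5 km.
The apoapsis of the transfer ellipse is at r = 1.235×10^6 km.
From the vis-viva equation, v = √[μ(2/r − 1/a_t)] = 4.385 km/s.

v = 4.385 km/s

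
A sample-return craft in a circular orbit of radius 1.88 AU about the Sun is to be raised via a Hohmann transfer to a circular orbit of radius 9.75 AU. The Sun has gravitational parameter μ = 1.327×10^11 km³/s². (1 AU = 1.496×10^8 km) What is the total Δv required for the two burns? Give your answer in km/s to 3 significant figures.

In km: r₁ = 1.88 × 1.496×10^8 = 2.81248×10^8 km; r₂ = 9.75 × 1.496×10^8 = 1.4586×10^9 km.
Transfer-ellipse semi-major axis a_t = (r₁ + r₂)/2 = (2.81248×10^8 + 1.4586×10^9)/2 = 8.69924×10^8 km.
At r₁ the circular-orbit speed is v₁ = √(μ/r₁) = 21.722 km/s.
Transfer-orbit speed at r₁ (vis-viva equation): v_p = √[μ(2/r₁ − 1/a_t)] = 28.127 km/s.
First burn Δv₁ = |v_p − v₁| = 6.405 km/s.
At r₂, v₂ = √(μ/r₂) = 9.538 km/s.
Transfer-orbit speed at r₂: v_a = √[μ(2/r₂ − 1/a_t)] = 5.423 km/s.
Second burn Δv₂ = |v₂ − v_a| = 4.115 km/s.
Total Δv = Δv₁ + Δv₂ = 10.52 km/s.

Δv = 10.5 km/s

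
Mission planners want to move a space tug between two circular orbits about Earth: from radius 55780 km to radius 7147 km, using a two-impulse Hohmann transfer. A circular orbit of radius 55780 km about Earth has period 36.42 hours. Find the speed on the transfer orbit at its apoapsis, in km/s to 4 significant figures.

From Kepler's third law T² = 4π²r³/μ at r = 55780 km, T = 36.42 hours = 36.42 × 3600 s = 1.31112×10^5 s: μ = 4π²r³/T² = 3.98575×10^5 km³/s².
The Hohmann ellipse has a_t = (r₁ + r₂)/2 = 31463.5 km.
At apoapsis, r = 55780 km.
Vis-viva: v = √[μ(2/r − 1/a_t)] = √[3.98575×10^5 × (2/55780 − 1/31463.5)] = 1.274 km/s.

v = 1.274 km/s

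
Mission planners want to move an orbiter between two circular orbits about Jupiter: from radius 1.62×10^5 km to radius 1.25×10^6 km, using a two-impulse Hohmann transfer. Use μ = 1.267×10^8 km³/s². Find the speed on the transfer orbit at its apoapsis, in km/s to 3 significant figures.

The Hohmann ellipse has a_t = (r₁ + r₂)/2 = 7.060×10^5 km.
The apoapsis of the transfer ellipse is at r = 1.250×10^6 km.
From the vis-viva equation, v = √[μ(2/r − 1/a_t)] = 4.823 km/s.

v = 4.82 km/s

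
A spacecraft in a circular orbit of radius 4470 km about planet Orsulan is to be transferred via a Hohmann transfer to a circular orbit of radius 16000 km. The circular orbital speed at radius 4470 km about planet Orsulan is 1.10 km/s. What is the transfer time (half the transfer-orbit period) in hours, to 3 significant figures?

t = 12.3 hours

From the circular-orbit relation v² = μ/r at r = 4470 km: μ = v²r = (1.10)² × 4470 = 5408.70 km³/s².
Transfer-ellipse semi-major axis a_t = (r₁ + r₂)/2 = (4470 + 16000)/2 = 10235 km.
By Kepler's third law the transfer-orbit period is T = 2π√(a_t³/μ), so t = T/2 = 44230 s.
Converting: 44230 s ÷ 3600 s/hour = 12.3 hours.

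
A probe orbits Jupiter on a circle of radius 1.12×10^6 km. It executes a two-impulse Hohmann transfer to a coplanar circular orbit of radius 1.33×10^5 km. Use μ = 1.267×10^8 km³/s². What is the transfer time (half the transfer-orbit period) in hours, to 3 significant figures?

t = 38.4 hours

Semi-major axis of the transfer orbit: a_t = (1.120×10^6 + 1.330×10^5)/2 = 6.265×10^5 km.
By Kepler's third law the transfer-orbit period is T = 2π√(a_t³/μ), so t = T/2 = 1.384×10^5 s.
Converting: 1.384×10^5 s ÷ 3600 s/hour = 38.4 hours.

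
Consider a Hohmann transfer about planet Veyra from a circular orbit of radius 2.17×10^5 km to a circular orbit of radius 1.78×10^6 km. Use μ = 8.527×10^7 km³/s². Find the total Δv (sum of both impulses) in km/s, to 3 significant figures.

Transfer-ellipse semi-major axis a_t = (r₁ + r₂)/2 = (2.170×10^5 + 1.780×10^6)/2 = 9.985×10^5 km.
Circular speed at r₁: v₁ = √(μ/r₁) = √(8.527×10^7/2.170×10^5) = 19.823 km/s.
Transfer-orbit speed at r₁ (vis-viva equation): v_p = √[μ(2/r₁ − 1/a_t)] = 26.467 km/s.
First burn Δv₁ = |v_p − v₁| = 6.644 km/s.
At r₂, v₂ = √(μ/r₂) = 6.9213 km/s.
Transfer-orbit speed at r₂: v_a = √[μ(2/r₂ − 1/a_t)] = 3.2266 km/s.
Second burn Δv₂ = |v₂ − v_a| = 3.695 km/s.
Total Δv = Δv₁ + Δv₂ = 10.34 km/s.

Δv = 10.3 km/s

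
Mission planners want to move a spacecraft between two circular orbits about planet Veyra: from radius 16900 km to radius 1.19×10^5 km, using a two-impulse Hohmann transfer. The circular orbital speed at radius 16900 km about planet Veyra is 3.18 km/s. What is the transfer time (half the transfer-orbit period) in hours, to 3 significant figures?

From the circular-orbit relation v² = μ/r at r = 16900 km: μ = v²r = (3.18)² × 16900 = 1.70900×10^5 km³/s².
Transfer-ellipse semi-major axis a_t = (r₁ + r₂)/2 = (16900 + 1.190×10^5)/2 = 67950 km.
Transfer time t = π√(a_t³/μ) = π√((67950)³ / 1.70900×10^5) = 1.346×10^5 s.
Converting: 1.346×10^5 s ÷ 3600 s/hour = 37.4 hours.

t = 37.4 hours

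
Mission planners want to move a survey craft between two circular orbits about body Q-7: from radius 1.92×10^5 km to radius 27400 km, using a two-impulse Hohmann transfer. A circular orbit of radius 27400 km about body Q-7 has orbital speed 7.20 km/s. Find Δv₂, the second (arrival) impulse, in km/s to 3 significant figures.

From the circular-orbit relation v² = μ/r at r = 27400 km: μ = v²r = (7.20)² × 27400 = 1.42042×10^6 km³/s².
Transfer-ellipse semi-major axis a_t = (r₁ + r₂)/2 = (1.920×10^5 + 27400)/2 = 1.097×10^5 km.
Circular speed at r = 27400 km: v_c = √(μ/r) = 7.200 km/s.
Vis-viva on the transfer ellipse at r = 27400 km gives v_t = √[μ(2/r − 1/a_t)] = 9.525 km/s.
Δv₂ = |v_t − v_c| = |9.525 − 7.200| = 2.325 km/s.

Δv₂ = 2.33 km/s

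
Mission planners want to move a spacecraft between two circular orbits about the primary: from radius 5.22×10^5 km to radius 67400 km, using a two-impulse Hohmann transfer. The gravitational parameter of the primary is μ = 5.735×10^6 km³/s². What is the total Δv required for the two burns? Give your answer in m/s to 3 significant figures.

Semi-major axis of the transfer orbit: a_t = (5.220×10^5 + 67400)/2 = 2.947×10^5 km.
At r₁ the circular-orbit speed is v₁ = √(μ/r₁) = 3.3146 km/s.
On the transfer ellipse at r₁, v² = μ(2/r − 1/a) gives v_a = √[μ(2/r₁ − 1/a_t)] = 1.5852 km/s.
First burn Δv₁ = |v_a − v₁| = 1.7294 km/s.
At r₂, v₂ = √(μ/r₂) = 9.22437 km/s.
Transfer-orbit speed at r₂: v_p = √[μ(2/r₂ − 1/a_t)] = 12.2767 km/s.
Second burn Δv₂ = |v₂ − v_p| = 3.0523 km/s.
Total Δv = Δv₁ + Δv₂ = 4.782 km/s.

Δv = 4780 m/s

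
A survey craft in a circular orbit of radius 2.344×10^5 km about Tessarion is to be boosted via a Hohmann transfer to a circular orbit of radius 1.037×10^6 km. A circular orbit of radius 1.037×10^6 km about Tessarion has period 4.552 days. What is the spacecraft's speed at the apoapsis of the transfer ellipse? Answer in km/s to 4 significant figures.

From Kepler's third law T² = 4π²r³/μ at r = 1.037×10^6 km, T = 4.552 days = 4.552 × 86400 s = 3.932928×10^5 s: μ = 4π²r³/T² = 2.84619×10^8 km³/s².
Semi-major axis of the transfer orbit: a_t = (2.344×10^5 + 1.037×10^6)/2 = 6.357×10^5 km.
The apoapsis of the transfer ellipse is at r = 1.037×10^6 km.
From the vis-viva equation, v = √[μ(2/r − 1/a_t)] = 10.06 km/s.

v = 10.06 km/s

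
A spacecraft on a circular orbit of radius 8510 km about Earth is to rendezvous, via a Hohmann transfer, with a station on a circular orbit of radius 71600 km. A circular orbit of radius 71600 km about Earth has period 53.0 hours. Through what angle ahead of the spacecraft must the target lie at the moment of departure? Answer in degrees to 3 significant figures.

φ = 105°

From Kepler's third law T² = 4π²r³/μ at r = 71600 km, T = 53.0 hours = 53.0 × 3600 s = 1.908×10^5 s: μ = 4π²r³/T² = 3.98054×10^5 km³/s².
Semi-major axis of the transfer orbit: a_t = (8510 + 71600)/2 = 40055 km.
The half-period of the transfer ellipse is t = π√(a_t³/μ) = 39918 s.
Target angular speed ω₂ = √(μ/r₂³) = 3.2931×10^-5 rad/s.
Angle swept by the target during transfer: ω₂·t = 1.3145 rad = 75.32°.
The spacecraft traverses 180° on the transfer ellipse, so the target must lead by 180° − 75.32° = 105°.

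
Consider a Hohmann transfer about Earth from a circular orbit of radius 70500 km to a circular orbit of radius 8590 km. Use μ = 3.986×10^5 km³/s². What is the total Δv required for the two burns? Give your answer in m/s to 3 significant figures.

Δv = 3550 m/s

The Hohmann ellipse has a_t = (r₁ + r₂)/2 = 39545 km.
At r₁ the circular-orbit speed is v₁ = √(μ/r₁) = 2.378 km/s.
On the transfer ellipse at r₁, vis-viva gives v_a = √[μ(2/r₁ − 1/a_t)] = 1.108 km/s.
First burn Δv₁ = |v_a − v₁| = 1.270 km/s.
Circular speed at r₂: v₂ = √(μ/r₂) = 6.812 km/s.
Transfer-orbit speed at r₂: v_p = √[μ(2/r₂ − 1/a_t)] = 9.095 km/s.
Second burn Δv₂ = |v₂ − v_p| = 2.283 km/s.
Total Δv = Δv₁ + Δv₂ = 3.553 km/s.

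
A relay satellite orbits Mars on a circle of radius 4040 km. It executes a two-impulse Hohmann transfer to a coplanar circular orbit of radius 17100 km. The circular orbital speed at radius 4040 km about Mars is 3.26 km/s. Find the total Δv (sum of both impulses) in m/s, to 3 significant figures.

From the circular-orbit relation v² = μ/r at r = 4040 km: μ = v²r = (3.26)² × 4040 = 42935.5 km³/s².
Transfer-ellipse semi-major axis a_t = (r₁ + r₂)/2 = (4040 + 17100)/2 = 10570 km.
Circular speed at r₁: v₁ = √(μ/r₁) = √(42935.5/4040) = 3.2600 km/s.
Transfer-orbit speed at r₁ (vis-viva): v_p = √[μ(2/r₁ − 1/a_t)] = 4.1465 km/s.
First burn Δv₁ = |v_p − v₁| = 0.8865 km/s.
At r₂, v₂ = √(μ/r₂) = 1.58457 km/s.
Transfer-orbit speed at r₂: v_a = √[μ(2/r₂ − 1/a_t)] = 0.979633 km/s.
Second burn Δv₂ = |v₂ − v_a| = 0.6049 km/s.
Δv = Δv₁ + Δv₂ = 0.8865 + 0.6049 = 1.491 km/s.

Δv = 1490 m/s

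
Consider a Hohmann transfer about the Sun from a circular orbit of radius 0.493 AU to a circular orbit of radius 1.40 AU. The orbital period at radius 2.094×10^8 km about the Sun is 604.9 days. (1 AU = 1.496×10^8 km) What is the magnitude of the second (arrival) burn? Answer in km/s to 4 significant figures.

From Kepler's third law T² = 4π²r³/μ at r = 2.094×10^8 km, T = 604.9 days = 604.9 × 86400 s = 5.226336×10^7 s: μ = 4π²r³/T² = 1.32707×10^11 km³/s².
In km: r₁ = 0.493 × 1.496×10^8 = 7.37528×10^7 km; r₂ = 1.40 × 1.496×10^8 = 2.0944×10^8 km.
Semi-major axis of the transfer orbit: a_t = (7.37528×10^7 + 2.0944×10^8)/2 = 1.415964×10^8 km.
Circular speed at r = 2.0944×10^8 km: v_c = √(μ/r) = 25.172 km/s.
Vis-viva on the transfer ellipse at r = 2.0944×10^8 km gives v_t = √[μ(2/r − 1/a_t)] = 18.167 km/s.
Δv₂ = |v_t − v_c| = |18.167 − 25.172| = 7.005 km/s.

Δv₂ = 7.005 km/s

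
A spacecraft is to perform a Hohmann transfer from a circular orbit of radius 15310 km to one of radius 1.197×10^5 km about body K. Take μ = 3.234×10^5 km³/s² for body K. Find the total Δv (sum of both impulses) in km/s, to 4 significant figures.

Semi-major axis of the transfer orbit: a_t = (15310 + 1.197×10^5)/2 = 67505 km.
At r₁ the circular-orbit speed is v₁ = √(μ/r₁) = 4.596 km/s.
On the transfer ellipse at r₁, vis-viva equation gives v_p = √[μ(2/r₁ − 1/a_t)] = 6.120 km/s.
First burn Δv₁ = |v_p − v₁| = 1.524 km/s.
At r₂, v₂ = √(μ/r₂) = 1.6437 km/s.
Transfer-orbit speed at r₂: v_a = √[μ(2/r₂ − 1/a_t)] = 0.78279 km/s.
Second burn Δv₂ = |v₂ − v_a| = 0.8609 km/s.
Total Δv = Δv₁ + Δv₂ = 2.385 km/s.

Δv = 2.385 km/s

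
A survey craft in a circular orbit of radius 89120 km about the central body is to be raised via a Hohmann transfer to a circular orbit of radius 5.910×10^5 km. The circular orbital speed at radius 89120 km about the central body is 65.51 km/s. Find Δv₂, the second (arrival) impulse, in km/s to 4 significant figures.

Δv₂ = 12.42 km/s

From the circular-orbit relation v² = μ/r at r = 89120 km: μ = v²r = (65.51)² × 89120 = 3.82464×10^8 km³/s².
The Hohmann ellipse has a_t = (r₁ + r₂)/2 = 3.4006×10^5 km.
Circular speed at r = 5.910×10^5 km: v_c = √(μ/r) = 25.44 km/s.
Transfer-orbit speed at the same r (vis-viva, a = a_t): v_t = √[μ(2/r − 1/a_t)] = 13.02 km/s.
Δv₂ = |v_t − v_c| = |13.02 − 25.44| = 12.42 km/s.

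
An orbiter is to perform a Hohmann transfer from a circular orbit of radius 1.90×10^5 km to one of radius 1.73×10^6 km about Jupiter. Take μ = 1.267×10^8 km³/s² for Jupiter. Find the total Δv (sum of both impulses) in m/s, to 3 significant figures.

Δv = 13600 m/s

The Hohmann ellipse has a_t = (r₁ + r₂)/2 = 9.600×10^5 km.
Circular speed at r₁: v₁ = √(μ/r₁) = √(1.267×10^8/1.900×10^5) = 25.8233 km/s.
Transfer-orbit speed at r₁ (vis-viva): v_p = √[μ(2/r₁ − 1/a_t)] = 34.6656 km/s.
First burn Δv₁ = |v_p − v₁| = 8.842 km/s.
Circular speed at r₂: v₂ = √(μ/r₂) = 8.558 km/s.
Transfer-orbit speed at r₂: v_a = √[μ(2/r₂ − 1/a_t)] = 3.807 km/s.
Second burn Δv₂ = |v₂ − v_a| = 4.751 km/s.
Total Δv = Δv₁ + Δv₂ = 13.59 km/s.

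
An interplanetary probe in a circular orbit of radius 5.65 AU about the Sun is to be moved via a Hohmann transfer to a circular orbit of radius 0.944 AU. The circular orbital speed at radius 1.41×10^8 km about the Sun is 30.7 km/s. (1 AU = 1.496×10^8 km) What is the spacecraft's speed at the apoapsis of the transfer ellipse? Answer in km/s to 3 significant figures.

v = 6.71 km/s

From the circular-orbit relation v² = μ/r at r = 1.41×10^8 km: μ = v²r = (30.7)² × 1.41×10^8 = 1.32891×10^11 km³/s².
In km: r₁ = 5.65 × 1.496×10^8 = 8.4524×10^8 km; r₂ = 0.944 × 1.496×10^8 = 1.412224×10^8 km.
The Hohmann ellipse has a_t = (r₁ + r₂)/2 = 4.932312×10^8 km.
The apoapsis of the transfer ellipse is at r = 8.4524×10^8 km.
Vis-viva: v = √[μ(2/r − 1/a_t)] = √[1.32891×10^11 × (2/8.4524×10^8 − 1/4.932312×10^8)] = 6.709 km/s.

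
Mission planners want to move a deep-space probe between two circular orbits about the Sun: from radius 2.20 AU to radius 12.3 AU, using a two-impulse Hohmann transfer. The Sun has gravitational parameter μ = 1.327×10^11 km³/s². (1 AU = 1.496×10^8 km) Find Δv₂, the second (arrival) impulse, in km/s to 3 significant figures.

In km: r₁ = 2.20 × 1.496×10^8 = 3.2912×10^8 km; r₂ = 12.3 × 1.496×10^8 = 1.84008×10^9 km.
The Hohmann ellipse has a_t = (r₁ + r₂)/2 = 1.0846×10^9 km.
On the circular orbit at r = 1.84008×10^9 km, v_c = √(μ/r) = 8.492 km/s.
Transfer-orbit speed at the same r (vis-viva, a = a_t): v_t = √[μ(2/r − 1/a_t)] = 4.678 km/s.
Δv₂ = |v_t − v_c| = |4.678 − 8.492| = 3.814 km/s.

Δv₂ = 3.81 km/s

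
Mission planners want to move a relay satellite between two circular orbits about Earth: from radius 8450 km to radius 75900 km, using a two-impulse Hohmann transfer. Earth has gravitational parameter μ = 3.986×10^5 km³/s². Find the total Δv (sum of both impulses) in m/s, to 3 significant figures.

Δv = 3610 m/s

Semi-major axis of the transfer orbit: a_t = (8450 + 75900)/2 = 42175 km.
Circular speed at r₁: v₁ = √(μ/r₁) = √(3.986×10^5/8450) = 6.8682 km/s.
On the transfer ellipse at r₁, v² = μ(2/r − 1/a) gives v_p = √[μ(2/r₁ − 1/a_t)] = 9.2137 km/s.
First burn Δv₁ = |v_p − v₁| = 2.3455 km/s.
At r₂, v₂ = √(μ/r₂) = 2.29165 km/s.
Transfer-orbit speed at r₂: v_a = √[μ(2/r₂ − 1/a_t)] = 1.02577 km/s.
Second burn Δv₂ = |v₂ − v_a| = 1.2659 km/s.
Δv = Δv₁ + Δv₂ = 2.3455 + 1.2659 = 3.611 km/s.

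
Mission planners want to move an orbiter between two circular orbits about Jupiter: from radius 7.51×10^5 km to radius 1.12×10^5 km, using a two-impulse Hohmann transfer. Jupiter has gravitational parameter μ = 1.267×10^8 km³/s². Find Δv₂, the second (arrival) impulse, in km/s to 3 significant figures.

The Hohmann ellipse has a_t = (r₁ + r₂)/2 = 4.315×10^5 km.
On the circular orbit at r = 1.120×10^5 km, v_c = √(μ/r) = 33.63 km/s.
Transfer-orbit speed at the same r (vis-viva, a = a_t): v_t = √[μ(2/r − 1/a_t)] = 44.37 km/s.
Δv₂ = |v_t − v_c| = |44.37 − 33.63| = 10.74 km/s.

Δv₂ = 10.7 km/s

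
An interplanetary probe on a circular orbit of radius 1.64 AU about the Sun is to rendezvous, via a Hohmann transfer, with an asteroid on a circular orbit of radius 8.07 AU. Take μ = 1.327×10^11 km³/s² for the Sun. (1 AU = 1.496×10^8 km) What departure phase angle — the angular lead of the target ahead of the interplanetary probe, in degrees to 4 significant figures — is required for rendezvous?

In km: r₁ = 1.64 × 1.496×10^8 = 2.45344×10^8 km; r₂ = 8.07 × 1.496×10^8 = 1.207272×10^9 km.
Semi-major axis of the transfer orbit: a_t = (2.45344×10^8 + 1.207272×10^9)/2 = 7.26308×10^8 km.
Transfer time t = π√(a_t³/μ) = 1.68809×10^8 s.
Target angular speed ω₂ = √(μ/r₂³) = 8.68416×10^-9 rad/s.
Angle swept by the target during transfer: ω₂·t = 1.46596 rad = 83.99°.
The interplanetary probe traverses 180° on the transfer ellipse, so the target must lead by 180° − 83.99° = 96.01°.

φ = 96.01°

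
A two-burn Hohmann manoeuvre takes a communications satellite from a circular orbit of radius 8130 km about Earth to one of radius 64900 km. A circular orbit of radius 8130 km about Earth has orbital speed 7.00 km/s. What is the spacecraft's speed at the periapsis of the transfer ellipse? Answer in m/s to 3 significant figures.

v = 9330 m/s

From the circular-orbit relation v² = μ/r at r = 8130 km: μ = v²r = (7.00)² × 8130 = 3.98370×10^5 km³/s².
The Hohmann ellipse has a_t = (r₁ + r₂)/2 = 36515 km.
At periapsis, r = 8130 km.
Vis-viva: v = √[μ(2/r − 1/a_t)] = √[3.98370×10^5 × (2/8130 − 1/36515)] = 9.332 km/s.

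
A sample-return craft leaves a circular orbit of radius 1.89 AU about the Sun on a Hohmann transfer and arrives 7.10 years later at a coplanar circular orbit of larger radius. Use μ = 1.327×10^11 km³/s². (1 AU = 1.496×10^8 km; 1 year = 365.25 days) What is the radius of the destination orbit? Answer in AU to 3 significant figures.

r₂ = 9.84 AU

In km: r₁ = 1.89 × 1.496×10^8 = 2.82744×10^8 km.
Transfer time t = 7.10 years × 365.25 × 86400 s = 2.2405896×10^8 s, and t = π√(a_t³/μ).
So a_t = (μ t²/π²)^(1/3) = (1.327×10^11 × (2.2405896×10^8)² / π²)^(1/3) = 8.7720×10^8 km.
Since a_t = (r₁ + r₂)/2, r₂ = 2a_t − r₁ = 2×8.7720×10^8 − 2.82744×10^8 = 1.471656×10^9 km.
In AU: r₂ = 1.471656×10^9 / 1.496×10^8 = 9.84 AU.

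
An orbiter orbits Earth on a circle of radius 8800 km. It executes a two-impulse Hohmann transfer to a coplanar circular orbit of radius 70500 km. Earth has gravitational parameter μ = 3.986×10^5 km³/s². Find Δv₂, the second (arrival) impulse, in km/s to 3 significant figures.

The Hohmann ellipse has a_t = (r₁ + r₂)/2 = 39650 km.
On the circular orbit at r = 70500 km, v_c = √(μ/r) = 2.378 km/s.
Transfer-orbit speed at the same r (vis-viva, a = a_t): v_t = √[μ(2/r − 1/a_t)] = 1.120 km/s.
Δv₂ = |v_t − v_c| = |1.120 − 2.378| = 1.258 km/s.

Δv₂ = 1.26 km/s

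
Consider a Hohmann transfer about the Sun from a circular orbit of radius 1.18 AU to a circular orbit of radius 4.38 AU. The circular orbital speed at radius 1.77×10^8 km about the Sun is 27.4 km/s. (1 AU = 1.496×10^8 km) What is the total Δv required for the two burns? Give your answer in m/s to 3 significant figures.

From the circular-orbit relation v² = μ/r at r = 1.77×10^8 km: μ = v²r = (27.4)² × 1.77×10^8 = 1.32885×10^11 km³/s².
In km: r₁ = 1.18 × 1.496×10^8 = 1.76528×10^8 km; r₂ = 4.38 × 1.496×10^8 = 6.55248×10^8 km.
The Hohmann ellipse has a_t = (r₁ + r₂)/2 = 4.15888×10^8 km.
At r₁ the circular-orbit speed is v₁ = √(μ/r₁) = 27.437 km/s.
Transfer-orbit speed at r₁ (vis-viva): v_p = √[μ(2/r₁ − 1/a_t)] = 34.439 km/s.
First burn Δv₁ = |v_p − v₁| = 7.0020 km/s.
Circular speed at r₂: v₂ = √(μ/r₂) = 14.2408 km/s.
Transfer-orbit speed at r₂: v_a = √[μ(2/r₂ − 1/a_t)] = 9.27797 km/s.
Second burn Δv₂ = |v₂ − v_a| = 4.9628 km/s.
Total Δv = Δv₁ + Δv₂ = 11.96 km/s.

Δv = 12000 m/s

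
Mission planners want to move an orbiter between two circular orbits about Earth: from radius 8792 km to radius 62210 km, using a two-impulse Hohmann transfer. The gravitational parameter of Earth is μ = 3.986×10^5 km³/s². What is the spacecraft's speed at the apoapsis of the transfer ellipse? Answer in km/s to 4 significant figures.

Semi-major axis of the transfer orbit: a_t = (8792 + 62210)/2 = 35501 km.
The apoapsis of the transfer ellipse is at r = 62210 km.
From the vis-viva equation, v = √[μ(2/r − 1/a_t)] = 1.260 km/s.

v = 1.260 km/s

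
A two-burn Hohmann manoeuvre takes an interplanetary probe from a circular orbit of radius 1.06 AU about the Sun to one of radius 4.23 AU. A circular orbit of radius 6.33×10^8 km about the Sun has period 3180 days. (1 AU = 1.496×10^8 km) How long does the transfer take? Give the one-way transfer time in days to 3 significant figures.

t = 786 days

From Kepler's third law T² = 4π²r³/μ at r = 6.33×10^8 km, T = 3180 days = 3180 × 86400 s = 2.74752×10^8 s: μ = 4π²r³/T² = 1.32644×10^11 km³/s².
In km: r₁ = 1.06 × 1.496×10^8 = 1.58576×10^8 km; r₂ = 4.23 × 1.496×10^8 = 6.32808×10^8 km.
Transfer-ellipse semi-major axis a_t = (r₁ + r₂)/2 = (1.58576×10^8 + 6.32808×10^8)/2 = 3.95692×10^8 km.
Half the transfer-orbit period gives t = π√(a_t³/μ) = 6.790×10^7 s.
Converting: 6.790×10^7 s ÷ 86400 s/day = 786 days.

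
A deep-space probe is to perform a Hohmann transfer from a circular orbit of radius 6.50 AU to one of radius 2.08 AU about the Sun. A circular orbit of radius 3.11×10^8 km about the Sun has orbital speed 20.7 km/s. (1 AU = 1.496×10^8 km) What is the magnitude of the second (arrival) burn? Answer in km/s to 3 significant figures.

From the circular-orbit relation v² = μ/r at r = 3.11×10^8 km: μ = v²r = (20.7)² × 3.11×10^8 = 1.33260×10^11 km³/s².
In km: r₁ = 6.50 × 1.496×10^8 = 9.724×10^8 km; r₂ = 2.08 × 1.496×10^8 = 3.11168×10^8 km.
The Hohmann ellipse has a_t = (r₁ + r₂)/2 = 6.41784×10^8 km.
On the circular orbit at r = 3.11168×10^8 km, v_c = √(μ/r) = 20.694 km/s.
Vis-viva on the transfer ellipse at r = 3.11168×10^8 km gives v_t = √[μ(2/r − 1/a_t)] = 25.473 km/s.
Δv₂ = |v_t − v_c| = |25.473 − 20.694| = 4.779 km/s.

Δv₂ = 4.78 km/s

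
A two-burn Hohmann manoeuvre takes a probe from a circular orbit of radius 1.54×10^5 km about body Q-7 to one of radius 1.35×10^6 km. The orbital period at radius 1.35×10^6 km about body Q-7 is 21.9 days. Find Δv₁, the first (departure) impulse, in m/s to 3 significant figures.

From Kepler's third law T² = 4π²r³/μ at r = 1.35×10^6 km, T = 21.9 days = 21.9 × 86400 s = 1.89216×10^6 s: μ = 4π²r³/T² = 2.71297×10^7 km³/s².
The Hohmann ellipse has a_t = (r₁ + r₂)/2 = 7.520×10^5 km.
On the circular orbit at r = 1.540×10^5 km, v_c = √(μ/r) = 13.273 km/s.
Transfer-orbit speed at the same r (vis-viva, a = a_t): v_t = √[μ(2/r − 1/a_t)] = 17.784 km/s.
Δv₁ = |v_t − v_c| = |17.784 − 13.273| = 4.511 km/s.

Δv₁ = 4510 m/s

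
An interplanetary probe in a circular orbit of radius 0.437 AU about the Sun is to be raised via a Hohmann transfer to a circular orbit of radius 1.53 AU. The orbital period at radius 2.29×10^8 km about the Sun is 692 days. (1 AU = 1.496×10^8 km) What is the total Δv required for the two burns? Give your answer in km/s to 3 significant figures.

Δv = 19.2 km/s

From Kepler's third law T² = 4π²r³/μ at r = 2.29×10^8 km, T = 692 days = 692 × 86400 s = 5.97888×10^7 s: μ = 4π²r³/T² = 1.32625×10^11 km³/s².
In km: r₁ = 0.437 × 1.496×10^8 = 6.53752×10^7 km; r₂ = 1.53 × 1.496×10^8 = 2.28888×10^8 km.
Transfer-ellipse semi-major axis a_t = (r₁ + r₂)/2 = (6.53752×10^7 + 2.28888×10^8)/2 = 1.471316×10^8 km.
Circular speed at r₁: v₁ = √(μ/r₁) = √(1.32625×10^11/6.53752×10^7) = 45.041 km/s.
On the transfer ellipse at r₁, v² = μ(2/r − 1/a) gives v_p = √[μ(2/r₁ − 1/a_t)] = 56.178 km/s.
First burn Δv₁ = |v_p − v₁| = 11.137 km/s.
Circular speed at r₂: v₂ = √(μ/r₂) = 24.0714 km/s.
Transfer-orbit speed at r₂: v_a = √[μ(2/r₂ − 1/a_t)] = 16.0456 km/s.
Second burn Δv₂ = |v₂ − v_a| = 8.0258 km/s.
Δv = Δv₁ + Δv₂ = 11.137 + 8.0258 = 19.16 km/s.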